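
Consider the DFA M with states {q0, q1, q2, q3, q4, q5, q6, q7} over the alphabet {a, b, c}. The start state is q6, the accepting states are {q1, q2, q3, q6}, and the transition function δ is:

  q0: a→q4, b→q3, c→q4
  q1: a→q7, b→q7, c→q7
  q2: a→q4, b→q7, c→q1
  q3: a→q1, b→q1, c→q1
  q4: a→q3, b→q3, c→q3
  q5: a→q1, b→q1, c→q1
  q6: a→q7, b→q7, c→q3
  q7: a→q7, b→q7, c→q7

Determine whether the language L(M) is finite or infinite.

The useful states (reachable from q6 and able to reach an accepting state) are {q1, q3, q6}.
Restricted to these states the transition graph has no cycle, so every accepting path has bounded length and L is finite.

finite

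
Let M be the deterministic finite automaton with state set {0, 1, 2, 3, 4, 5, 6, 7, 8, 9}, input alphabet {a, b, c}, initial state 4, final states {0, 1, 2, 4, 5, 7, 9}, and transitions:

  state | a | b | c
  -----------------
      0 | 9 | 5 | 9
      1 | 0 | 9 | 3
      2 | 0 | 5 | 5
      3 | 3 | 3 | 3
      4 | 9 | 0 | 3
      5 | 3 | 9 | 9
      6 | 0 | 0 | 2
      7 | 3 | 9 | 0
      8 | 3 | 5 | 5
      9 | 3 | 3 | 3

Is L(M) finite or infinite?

The useful states (reachable from 4 and able to reach an accepting state) are {0, 4, 5, 9}.
Restricted to these states the transition graph has no cycle, so every accepting path has bounded length and L is finite.

finite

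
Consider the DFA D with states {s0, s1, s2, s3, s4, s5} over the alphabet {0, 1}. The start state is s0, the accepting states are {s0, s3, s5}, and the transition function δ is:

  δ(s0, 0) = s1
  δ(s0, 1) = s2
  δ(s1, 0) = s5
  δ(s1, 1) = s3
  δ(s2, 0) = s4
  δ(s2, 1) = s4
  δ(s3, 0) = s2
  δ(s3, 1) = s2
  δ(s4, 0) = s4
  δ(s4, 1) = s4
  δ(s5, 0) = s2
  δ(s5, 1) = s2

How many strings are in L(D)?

The useful subgraph on states {s0, s1, s3, s5} is acyclic, so L(D) is finite; the longest accepting path visits 3 useful states, giving maximum string length 2.
Counting accepting paths from s0 by length: 1 of length 0, 2 of length 2. Total 3.

3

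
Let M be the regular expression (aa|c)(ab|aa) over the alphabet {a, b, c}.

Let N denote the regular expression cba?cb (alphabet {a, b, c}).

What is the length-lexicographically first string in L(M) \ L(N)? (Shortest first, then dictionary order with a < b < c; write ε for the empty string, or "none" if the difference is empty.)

caa

The string caa is accepted by M but not by N.
No shorter string lies in the difference, and caa is the lexicographically first length-3 string in L(M) \ L(N).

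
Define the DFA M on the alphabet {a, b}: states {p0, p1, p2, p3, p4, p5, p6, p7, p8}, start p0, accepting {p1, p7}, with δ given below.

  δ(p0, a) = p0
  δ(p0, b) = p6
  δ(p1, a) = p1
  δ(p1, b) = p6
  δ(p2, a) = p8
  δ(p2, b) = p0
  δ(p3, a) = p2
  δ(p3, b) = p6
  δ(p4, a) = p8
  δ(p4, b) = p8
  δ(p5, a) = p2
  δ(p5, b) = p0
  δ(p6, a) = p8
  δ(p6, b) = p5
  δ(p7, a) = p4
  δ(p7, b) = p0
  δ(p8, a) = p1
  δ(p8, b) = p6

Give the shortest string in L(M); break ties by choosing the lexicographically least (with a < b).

baa

A breadth-first search from p0 reaches an accepting state first via the path p0 → p6 → p8 → p1 on input baa.
No string of length < 3 is accepted (BFS exhausts all shorter strings without reaching an accepting state), and baa is the lexicographically least accepting string of length 3.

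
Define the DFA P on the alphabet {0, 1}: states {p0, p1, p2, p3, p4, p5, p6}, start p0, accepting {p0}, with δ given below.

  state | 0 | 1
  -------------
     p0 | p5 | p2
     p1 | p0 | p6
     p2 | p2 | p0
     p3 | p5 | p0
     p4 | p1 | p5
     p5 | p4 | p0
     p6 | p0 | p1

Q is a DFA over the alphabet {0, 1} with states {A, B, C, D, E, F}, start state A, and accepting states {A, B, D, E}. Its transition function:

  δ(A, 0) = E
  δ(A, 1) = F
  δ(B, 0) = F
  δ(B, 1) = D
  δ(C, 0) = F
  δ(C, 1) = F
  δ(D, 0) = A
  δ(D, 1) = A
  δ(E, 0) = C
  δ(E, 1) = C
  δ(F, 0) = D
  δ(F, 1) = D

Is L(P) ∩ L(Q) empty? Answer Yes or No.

No

The empty string ε is accepted by both P and Q.
Hence L(P) ∩ L(Q) ≠ ∅.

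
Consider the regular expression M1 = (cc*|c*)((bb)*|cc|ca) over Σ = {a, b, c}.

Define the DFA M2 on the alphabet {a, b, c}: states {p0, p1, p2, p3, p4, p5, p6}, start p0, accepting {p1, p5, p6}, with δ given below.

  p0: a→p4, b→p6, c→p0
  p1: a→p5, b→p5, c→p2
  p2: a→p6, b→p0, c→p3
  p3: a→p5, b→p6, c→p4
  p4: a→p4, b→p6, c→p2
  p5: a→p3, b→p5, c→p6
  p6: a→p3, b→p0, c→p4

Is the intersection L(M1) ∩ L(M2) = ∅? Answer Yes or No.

Yes

Converting the expression M1 to a DFA (subset construction, then merging equivalent states) gives the minimal DFA with states {r0, r1, r2, r3, r4, r5}, start state r0, accepting states {r0, r3, r4, r5} and transitions r0: a→r1, b→r2, c→r3; r1: a→r1, b→r1, c→r1; r2: a→r1, b→r4, c→r1; r3: a→r5, b→r2, c→r3; r4: a→r1, b→r2, c→r1; r5: a→r1, b→r1, c→r1.
Exploring the product automaton M1 × M2 from the start pair (r0, p0), following both machines on each input symbol, reaches 11 state pairs: (r0, p0), (r1, p4), (r2, p6), (r3, p0), (r1, p6), (r1, p2), (r1, p3), (r4, p0), (r5, p4), (r1, p0), (r1, p5).
M1 accepts in {r0, r3, r4, r5} and M2 accepts in {p1, p5, p6}; no reachable pair has both components accepting, so no string drives both machines to acceptance simultaneously and L(M1) ∩ L(M2) = ∅.
So no string is accepted by both, and the intersection is empty.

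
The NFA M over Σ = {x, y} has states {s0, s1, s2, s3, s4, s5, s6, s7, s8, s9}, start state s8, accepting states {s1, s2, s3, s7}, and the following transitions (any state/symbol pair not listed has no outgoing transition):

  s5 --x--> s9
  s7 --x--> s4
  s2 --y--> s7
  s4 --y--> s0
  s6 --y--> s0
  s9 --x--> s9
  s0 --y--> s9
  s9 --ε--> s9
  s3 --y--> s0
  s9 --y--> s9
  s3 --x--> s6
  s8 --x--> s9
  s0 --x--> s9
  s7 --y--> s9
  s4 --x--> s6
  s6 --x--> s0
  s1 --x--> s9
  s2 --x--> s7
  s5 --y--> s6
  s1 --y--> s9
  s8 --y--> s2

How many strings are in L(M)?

The useful subgraph on states {s2, s7, s8} is acyclic, so L(M) is finite; the longest accepting path visits 3 useful states, giving maximum string length 2.
Counting accepting paths from s8 by length: 1 of length 1, 2 of length 2. Total 3.

3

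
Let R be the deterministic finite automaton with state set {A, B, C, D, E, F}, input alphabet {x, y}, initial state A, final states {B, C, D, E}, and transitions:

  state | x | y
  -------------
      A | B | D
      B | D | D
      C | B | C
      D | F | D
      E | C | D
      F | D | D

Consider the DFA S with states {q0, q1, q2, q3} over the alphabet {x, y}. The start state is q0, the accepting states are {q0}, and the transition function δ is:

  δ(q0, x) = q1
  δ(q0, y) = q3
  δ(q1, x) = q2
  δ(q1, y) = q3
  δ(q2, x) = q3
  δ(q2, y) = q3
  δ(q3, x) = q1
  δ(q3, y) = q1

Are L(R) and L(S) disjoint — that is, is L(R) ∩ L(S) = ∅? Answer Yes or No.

Yes

Exploring the product automaton R × S from the start pair (A, q0), following both machines on each input symbol, reaches 8 state pairs: (A, q0), (B, q1), (D, q3), (D, q2), (F, q1), (D, q1), (F, q3), (F, q2).
R accepts in {B, C, D, E} and S accepts in {q0}; no reachable pair has both components accepting, so no string drives both machines to acceptance simultaneously and L(R) ∩ L(S) = ∅.
So no string is accepted by both, and the intersection is empty.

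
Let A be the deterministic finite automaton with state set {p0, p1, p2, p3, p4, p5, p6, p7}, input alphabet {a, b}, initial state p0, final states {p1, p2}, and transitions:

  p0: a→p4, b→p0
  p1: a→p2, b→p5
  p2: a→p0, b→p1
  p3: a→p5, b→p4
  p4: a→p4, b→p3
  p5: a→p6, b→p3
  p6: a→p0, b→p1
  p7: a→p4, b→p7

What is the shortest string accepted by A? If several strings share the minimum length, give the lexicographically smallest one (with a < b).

abaab

A breadth-first search from p0 reaches an accepting state first via the path p0 → p4 → p3 → p5 → p6 → p1 on input abaab.
No string of length < 5 is accepted (BFS exhausts all shorter strings without reaching an accepting state), and abaab is the lexicographically least accepting string of length 5.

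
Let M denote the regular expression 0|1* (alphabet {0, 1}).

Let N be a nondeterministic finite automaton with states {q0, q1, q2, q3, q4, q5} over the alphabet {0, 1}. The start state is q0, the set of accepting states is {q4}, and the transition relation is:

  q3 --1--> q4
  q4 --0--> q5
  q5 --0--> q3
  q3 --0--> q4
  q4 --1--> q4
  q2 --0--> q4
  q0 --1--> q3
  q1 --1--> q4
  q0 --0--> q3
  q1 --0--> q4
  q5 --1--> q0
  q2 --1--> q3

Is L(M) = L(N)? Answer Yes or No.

No

The empty string ε is accepted by M but rejected by N.
So L(M) ≠ L(N).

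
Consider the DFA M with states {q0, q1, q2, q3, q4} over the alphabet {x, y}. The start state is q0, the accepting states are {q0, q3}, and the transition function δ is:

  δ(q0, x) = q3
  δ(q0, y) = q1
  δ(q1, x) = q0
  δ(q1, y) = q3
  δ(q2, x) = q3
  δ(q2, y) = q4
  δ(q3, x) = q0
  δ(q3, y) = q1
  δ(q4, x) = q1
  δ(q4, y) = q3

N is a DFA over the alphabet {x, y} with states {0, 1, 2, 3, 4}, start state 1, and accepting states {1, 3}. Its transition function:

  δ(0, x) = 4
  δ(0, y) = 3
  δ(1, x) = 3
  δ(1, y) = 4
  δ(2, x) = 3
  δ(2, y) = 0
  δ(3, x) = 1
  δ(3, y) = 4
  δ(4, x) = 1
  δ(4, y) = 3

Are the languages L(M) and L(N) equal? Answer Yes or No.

Yes

Exploring the product automaton M × N from the start pair (q0, 1), following both machines on each input symbol, reaches 3 state pairs: (q0, 1), (q3, 3), (q1, 4).
M accepts in {q0, q3} and N accepts in {1, 3}. In every reachable pair the two components are either both accepting — (q0, 1), (q3, 3) — or both non-accepting, so no string is accepted by exactly one of the machines: L(M) \ L(N) and L(N) \ L(M) are both empty.
Hence every string is accepted by M iff it is accepted by N, and the two languages coincide.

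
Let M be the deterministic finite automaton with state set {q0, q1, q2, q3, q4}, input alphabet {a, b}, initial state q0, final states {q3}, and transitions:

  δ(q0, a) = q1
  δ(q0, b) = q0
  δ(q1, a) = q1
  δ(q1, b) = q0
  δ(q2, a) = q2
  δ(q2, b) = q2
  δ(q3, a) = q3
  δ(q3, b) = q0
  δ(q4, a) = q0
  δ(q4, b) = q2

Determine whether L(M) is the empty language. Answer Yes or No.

Yes

The states reachable from the start state are {q0, q1}.
None of the accepting states {q3} is reachable, so no string is accepted and L(M) = ∅.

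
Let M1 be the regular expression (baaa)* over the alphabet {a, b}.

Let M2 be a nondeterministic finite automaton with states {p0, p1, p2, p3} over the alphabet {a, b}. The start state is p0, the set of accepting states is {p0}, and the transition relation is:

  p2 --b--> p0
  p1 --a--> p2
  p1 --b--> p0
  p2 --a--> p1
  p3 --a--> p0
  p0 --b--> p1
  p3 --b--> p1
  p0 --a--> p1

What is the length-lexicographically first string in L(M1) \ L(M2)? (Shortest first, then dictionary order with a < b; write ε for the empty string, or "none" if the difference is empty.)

baaa

The string baaa is accepted by M1 but not by M2.
No shorter string lies in the difference, and baaa is the lexicographically first length-4 string in L(M1) \ L(M2).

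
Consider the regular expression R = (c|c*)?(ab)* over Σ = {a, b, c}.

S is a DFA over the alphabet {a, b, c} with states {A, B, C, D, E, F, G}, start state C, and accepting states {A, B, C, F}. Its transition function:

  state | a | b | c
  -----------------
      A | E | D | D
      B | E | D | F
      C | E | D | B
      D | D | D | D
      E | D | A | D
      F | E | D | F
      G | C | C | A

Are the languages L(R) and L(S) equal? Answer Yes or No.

Converting the expression R to a DFA (subset construction, then merging equivalent states) gives the minimal DFA with states {r0, r1, r2, r3}, start state r0, accepting states {r0, r3} and transitions r0: a→r1, b→r2, c→r0; r1: a→r2, b→r3, c→r2; r2: a→r2, b→r2, c→r2; r3: a→r1, b→r2, c→r2.
Exploring the product automaton R × S from the start pair (r0, C), following both machines on each input symbol, reaches 6 state pairs: (r0, C), (r1, E), (r2, D), (r0, B), (r3, A), (r0, F).
R accepts in {r0, r3} and S accepts in {A, B, C, F}. In every reachable pair the two components are either both accepting — (r0, C), (r0, B), (r3, A), (r0, F) — or both non-accepting, so no string is accepted by exactly one of the machines: L(R) \ L(S) and L(S) \ L(R) are both empty.
Hence every string is accepted by R iff it is accepted by S, and the two languages coincide.

Yes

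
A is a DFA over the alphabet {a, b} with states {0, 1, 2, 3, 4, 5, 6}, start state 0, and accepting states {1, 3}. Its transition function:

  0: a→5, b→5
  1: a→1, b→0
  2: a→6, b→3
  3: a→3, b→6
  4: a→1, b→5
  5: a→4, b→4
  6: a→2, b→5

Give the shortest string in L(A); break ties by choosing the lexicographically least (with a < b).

A breadth-first search from 0 reaches an accepting state first via the path 0 → 5 → 4 → 1 on input aaa.
No string of length < 3 is accepted (BFS exhausts all shorter strings without reaching an accepting state), and aaa is the lexicographically least accepting string of length 3.

aaa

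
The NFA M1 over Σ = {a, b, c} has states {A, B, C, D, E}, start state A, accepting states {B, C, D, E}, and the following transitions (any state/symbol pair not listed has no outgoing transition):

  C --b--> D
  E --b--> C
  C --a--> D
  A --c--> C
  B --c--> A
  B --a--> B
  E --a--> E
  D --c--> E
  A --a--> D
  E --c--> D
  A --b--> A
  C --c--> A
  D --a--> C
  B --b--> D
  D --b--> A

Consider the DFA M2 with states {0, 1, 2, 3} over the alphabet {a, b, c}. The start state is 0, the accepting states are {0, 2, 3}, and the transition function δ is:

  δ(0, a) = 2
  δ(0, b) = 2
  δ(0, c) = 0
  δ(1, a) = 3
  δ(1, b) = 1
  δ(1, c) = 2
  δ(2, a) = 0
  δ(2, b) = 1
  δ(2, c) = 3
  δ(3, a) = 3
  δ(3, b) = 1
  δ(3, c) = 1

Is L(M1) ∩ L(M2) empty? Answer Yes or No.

No

The string a is accepted by both M1 and M2.
Hence L(M1) ∩ L(M2) ≠ ∅.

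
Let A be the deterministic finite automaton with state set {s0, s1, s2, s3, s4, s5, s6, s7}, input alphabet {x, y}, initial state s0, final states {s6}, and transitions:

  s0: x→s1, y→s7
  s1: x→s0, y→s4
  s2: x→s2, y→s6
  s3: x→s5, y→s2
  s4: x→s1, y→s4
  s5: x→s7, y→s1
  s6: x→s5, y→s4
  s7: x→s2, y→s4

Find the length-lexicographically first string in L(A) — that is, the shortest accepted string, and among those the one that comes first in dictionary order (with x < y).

A breadth-first search from s0 reaches an accepting state first via the path s0 → s7 → s2 → s6 on input yxy.
No string of length < 3 is accepted (BFS exhausts all shorter strings without reaching an accepting state), and yxy is the lexicographically least accepting string of length 3.

yxy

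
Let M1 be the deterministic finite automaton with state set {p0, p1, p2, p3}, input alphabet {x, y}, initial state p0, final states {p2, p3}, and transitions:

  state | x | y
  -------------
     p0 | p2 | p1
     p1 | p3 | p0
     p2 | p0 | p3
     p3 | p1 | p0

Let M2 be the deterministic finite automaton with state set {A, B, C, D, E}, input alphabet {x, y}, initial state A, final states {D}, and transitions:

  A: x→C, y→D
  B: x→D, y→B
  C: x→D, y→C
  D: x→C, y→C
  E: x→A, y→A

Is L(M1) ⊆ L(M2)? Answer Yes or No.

The string x is in L(M1) but not in L(M2).
So L(M1) ⊄ L(M2).

No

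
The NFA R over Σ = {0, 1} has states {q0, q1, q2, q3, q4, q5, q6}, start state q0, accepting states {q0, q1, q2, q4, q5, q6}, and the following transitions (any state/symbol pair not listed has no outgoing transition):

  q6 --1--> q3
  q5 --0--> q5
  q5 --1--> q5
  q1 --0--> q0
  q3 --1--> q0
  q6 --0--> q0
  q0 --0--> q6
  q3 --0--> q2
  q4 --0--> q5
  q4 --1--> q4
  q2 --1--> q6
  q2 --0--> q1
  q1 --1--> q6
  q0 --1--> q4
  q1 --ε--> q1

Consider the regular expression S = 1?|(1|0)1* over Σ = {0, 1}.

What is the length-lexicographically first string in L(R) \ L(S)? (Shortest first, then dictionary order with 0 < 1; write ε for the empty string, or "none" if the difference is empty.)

00

The string 00 is accepted by R but not by S.
No shorter string lies in the difference, and 00 is the lexicographically first length-2 string in L(R) \ L(S).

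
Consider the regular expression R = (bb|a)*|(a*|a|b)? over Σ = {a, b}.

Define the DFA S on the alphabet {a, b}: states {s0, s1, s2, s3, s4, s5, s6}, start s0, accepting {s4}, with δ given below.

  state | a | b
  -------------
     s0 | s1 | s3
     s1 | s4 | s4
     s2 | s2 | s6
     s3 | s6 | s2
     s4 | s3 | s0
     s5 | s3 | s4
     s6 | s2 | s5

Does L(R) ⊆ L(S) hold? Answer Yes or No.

The empty string ε is in L(R) but not in L(S).
So L(R) ⊄ L(S).

No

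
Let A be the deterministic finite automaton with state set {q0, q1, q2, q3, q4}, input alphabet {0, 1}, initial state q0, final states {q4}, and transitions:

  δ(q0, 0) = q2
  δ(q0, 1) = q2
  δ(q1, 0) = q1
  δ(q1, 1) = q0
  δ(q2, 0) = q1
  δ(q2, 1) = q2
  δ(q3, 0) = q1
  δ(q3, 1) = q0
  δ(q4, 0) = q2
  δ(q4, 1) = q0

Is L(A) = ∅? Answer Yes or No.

Yes

The states reachable from the start state are {q0, q1, q2}.
None of the accepting states {q4} is reachable, so no string is accepted and L(A) = ∅.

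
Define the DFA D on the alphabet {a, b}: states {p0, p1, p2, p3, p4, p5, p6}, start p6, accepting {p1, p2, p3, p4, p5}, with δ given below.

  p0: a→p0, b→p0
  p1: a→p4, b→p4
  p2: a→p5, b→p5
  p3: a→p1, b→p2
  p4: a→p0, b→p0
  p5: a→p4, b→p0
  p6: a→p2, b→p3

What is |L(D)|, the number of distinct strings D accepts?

14

The useful subgraph on states {p1, p2, p3, p4, p5, p6} is acyclic, so L(D) is finite; the longest accepting path visits 5 useful states, giving maximum string length 4.
Counting accepting paths from p6 by length: 2 of length 1, 4 of length 2, 6 of length 3, 2 of length 4. Total 14.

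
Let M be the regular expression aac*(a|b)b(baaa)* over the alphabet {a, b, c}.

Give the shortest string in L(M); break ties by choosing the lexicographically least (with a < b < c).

By inspection of the expression, no string of length less than 4 matches, and aaab is the lexicographically first match of length 4.

aaab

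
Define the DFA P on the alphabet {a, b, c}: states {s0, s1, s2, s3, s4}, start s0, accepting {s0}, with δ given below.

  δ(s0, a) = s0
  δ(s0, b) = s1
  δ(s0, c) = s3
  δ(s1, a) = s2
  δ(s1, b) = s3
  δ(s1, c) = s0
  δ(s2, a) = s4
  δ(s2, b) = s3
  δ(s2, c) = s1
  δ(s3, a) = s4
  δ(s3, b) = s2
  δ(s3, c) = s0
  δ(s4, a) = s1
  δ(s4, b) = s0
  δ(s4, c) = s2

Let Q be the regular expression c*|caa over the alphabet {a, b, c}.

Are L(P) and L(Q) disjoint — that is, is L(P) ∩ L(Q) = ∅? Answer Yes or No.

The empty string ε is accepted by both P and Q.
Hence L(P) ∩ L(Q) ≠ ∅.

No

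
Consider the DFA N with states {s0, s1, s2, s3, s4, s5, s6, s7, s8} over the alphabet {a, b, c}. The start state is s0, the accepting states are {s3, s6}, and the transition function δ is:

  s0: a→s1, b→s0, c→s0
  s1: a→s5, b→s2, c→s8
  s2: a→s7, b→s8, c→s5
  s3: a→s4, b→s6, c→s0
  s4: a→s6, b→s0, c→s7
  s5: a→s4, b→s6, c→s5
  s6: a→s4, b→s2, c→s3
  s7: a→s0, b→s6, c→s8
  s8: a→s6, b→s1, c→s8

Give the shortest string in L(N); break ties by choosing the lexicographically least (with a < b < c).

A breadth-first search from s0 reaches an accepting state first via the path s0 → s1 → s5 → s6 on input aab.
No string of length < 3 is accepted (BFS exhausts all shorter strings without reaching an accepting state), and aab is the lexicographically least accepting string of length 3.

aab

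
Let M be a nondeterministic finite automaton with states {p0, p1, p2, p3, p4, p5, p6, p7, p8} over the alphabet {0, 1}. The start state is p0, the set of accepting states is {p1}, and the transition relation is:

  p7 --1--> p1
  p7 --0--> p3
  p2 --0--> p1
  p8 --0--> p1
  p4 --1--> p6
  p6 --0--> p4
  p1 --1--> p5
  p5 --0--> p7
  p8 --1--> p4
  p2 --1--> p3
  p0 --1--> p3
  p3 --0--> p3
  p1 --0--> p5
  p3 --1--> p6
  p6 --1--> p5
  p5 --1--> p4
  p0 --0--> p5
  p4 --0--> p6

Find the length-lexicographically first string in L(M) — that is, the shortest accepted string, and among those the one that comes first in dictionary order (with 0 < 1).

A breadth-first search from p0 reaches an accepting state first via the path p0 → p5 → p7 → p1 on input 001.
No string of length < 3 is accepted (BFS exhausts all shorter strings without reaching an accepting state), and 001 is the lexicographically least accepting string of length 3.

001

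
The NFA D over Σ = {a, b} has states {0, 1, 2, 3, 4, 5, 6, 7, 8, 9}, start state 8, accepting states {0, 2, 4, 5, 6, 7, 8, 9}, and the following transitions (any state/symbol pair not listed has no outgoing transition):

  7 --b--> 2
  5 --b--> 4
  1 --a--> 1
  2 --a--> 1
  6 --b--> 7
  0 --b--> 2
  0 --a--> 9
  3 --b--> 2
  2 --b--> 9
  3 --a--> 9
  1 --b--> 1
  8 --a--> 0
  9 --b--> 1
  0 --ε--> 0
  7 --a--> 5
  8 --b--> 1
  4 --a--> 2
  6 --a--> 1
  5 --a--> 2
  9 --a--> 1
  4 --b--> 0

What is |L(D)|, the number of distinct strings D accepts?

5

The useful subgraph on states {0, 2, 8, 9} is acyclic, so L(D) is finite; the longest accepting path visits 4 useful states, giving maximum string length 3.
Counting accepting paths from 8 by length: 1 of length 0, 1 of length 1, 2 of length 2, 1 of length 3. Total 5.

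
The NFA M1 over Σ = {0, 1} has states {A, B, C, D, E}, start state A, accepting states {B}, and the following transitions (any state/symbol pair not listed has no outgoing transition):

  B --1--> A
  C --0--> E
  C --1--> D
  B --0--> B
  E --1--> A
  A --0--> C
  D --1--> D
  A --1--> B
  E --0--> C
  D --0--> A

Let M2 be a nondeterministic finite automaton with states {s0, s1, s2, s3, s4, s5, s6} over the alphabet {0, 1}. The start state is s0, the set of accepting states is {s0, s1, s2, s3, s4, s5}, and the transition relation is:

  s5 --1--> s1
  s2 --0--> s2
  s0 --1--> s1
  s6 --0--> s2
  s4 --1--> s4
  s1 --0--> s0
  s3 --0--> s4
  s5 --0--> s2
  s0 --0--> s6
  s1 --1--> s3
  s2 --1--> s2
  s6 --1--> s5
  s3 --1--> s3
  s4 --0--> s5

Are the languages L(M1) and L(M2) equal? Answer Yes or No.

No

The string 100 is accepted by M1 but rejected by M2.
So L(M1) ≠ L(M2).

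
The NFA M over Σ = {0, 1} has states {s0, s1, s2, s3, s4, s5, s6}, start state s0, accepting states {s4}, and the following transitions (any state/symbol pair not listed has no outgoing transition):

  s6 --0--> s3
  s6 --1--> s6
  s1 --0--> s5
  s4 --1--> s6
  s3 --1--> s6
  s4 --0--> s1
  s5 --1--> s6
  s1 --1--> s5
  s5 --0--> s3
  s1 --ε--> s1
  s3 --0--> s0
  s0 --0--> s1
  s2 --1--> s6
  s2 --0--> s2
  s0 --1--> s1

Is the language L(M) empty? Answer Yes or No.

The states reachable from the start state are {s0, s1, s3, s5, s6}.
None of the accepting states {s4} is reachable, so no string is accepted and L(M) = ∅.

Yes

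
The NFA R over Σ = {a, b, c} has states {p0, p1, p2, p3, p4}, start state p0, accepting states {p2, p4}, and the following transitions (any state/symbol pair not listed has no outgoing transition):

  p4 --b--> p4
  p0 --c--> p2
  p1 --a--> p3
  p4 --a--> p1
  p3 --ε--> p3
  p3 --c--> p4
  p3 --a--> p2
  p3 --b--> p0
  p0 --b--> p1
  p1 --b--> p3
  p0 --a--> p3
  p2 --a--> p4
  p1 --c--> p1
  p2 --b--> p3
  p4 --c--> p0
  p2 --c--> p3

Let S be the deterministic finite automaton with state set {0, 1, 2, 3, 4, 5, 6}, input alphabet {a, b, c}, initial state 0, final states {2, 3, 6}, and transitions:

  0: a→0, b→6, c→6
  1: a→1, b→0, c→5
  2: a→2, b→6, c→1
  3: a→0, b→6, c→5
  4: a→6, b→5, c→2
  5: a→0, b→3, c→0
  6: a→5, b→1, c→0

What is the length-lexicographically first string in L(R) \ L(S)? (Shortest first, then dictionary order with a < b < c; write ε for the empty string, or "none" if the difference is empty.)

aa

The string aa is accepted by R but not by S.
No shorter string lies in the difference, and aa is the lexicographically first length-2 string in L(R) \ L(S).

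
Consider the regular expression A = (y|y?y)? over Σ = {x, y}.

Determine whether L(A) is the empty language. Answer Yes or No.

The empty string ε matches the expression, so it belongs to L(A).
Since L(A) contains at least one string, it is not empty.

No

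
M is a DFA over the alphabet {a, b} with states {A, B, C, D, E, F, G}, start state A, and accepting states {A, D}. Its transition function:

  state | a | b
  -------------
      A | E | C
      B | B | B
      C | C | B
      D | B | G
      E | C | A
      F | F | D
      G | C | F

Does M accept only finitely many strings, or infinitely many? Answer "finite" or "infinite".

infinite

State A is reachable from the start and can reach an accepting state, and it lies on the cycle A → E → A.
Traversing that cycle any number of times yields accepted strings of unbounded length, so the language is infinite.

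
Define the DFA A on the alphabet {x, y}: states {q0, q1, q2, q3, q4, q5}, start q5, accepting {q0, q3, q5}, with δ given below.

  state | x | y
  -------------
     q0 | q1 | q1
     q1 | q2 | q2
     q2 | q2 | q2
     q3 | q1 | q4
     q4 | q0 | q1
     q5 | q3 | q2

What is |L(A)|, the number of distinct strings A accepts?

3

The useful subgraph on states {q0, q3, q4, q5} is acyclic, so L(A) is finite; the longest accepting path visits 4 useful states, giving maximum string length 3.
Counting accepting paths from q5 by length: 1 of length 0, 1 of length 1, 1 of length 3. Total 3.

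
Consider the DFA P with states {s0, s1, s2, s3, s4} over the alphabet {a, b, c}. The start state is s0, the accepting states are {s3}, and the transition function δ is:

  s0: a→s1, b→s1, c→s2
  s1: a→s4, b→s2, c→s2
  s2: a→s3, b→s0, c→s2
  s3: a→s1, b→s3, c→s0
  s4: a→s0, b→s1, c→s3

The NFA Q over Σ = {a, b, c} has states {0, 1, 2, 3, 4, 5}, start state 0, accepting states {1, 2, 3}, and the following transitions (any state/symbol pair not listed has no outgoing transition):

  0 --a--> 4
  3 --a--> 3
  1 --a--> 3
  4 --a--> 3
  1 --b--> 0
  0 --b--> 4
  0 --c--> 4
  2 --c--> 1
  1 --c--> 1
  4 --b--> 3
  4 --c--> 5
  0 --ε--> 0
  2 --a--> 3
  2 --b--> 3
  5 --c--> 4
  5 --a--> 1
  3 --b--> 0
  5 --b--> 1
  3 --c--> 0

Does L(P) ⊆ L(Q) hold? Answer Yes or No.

The string aac is in L(P) but not in L(Q).
So L(P) ⊄ L(Q).

No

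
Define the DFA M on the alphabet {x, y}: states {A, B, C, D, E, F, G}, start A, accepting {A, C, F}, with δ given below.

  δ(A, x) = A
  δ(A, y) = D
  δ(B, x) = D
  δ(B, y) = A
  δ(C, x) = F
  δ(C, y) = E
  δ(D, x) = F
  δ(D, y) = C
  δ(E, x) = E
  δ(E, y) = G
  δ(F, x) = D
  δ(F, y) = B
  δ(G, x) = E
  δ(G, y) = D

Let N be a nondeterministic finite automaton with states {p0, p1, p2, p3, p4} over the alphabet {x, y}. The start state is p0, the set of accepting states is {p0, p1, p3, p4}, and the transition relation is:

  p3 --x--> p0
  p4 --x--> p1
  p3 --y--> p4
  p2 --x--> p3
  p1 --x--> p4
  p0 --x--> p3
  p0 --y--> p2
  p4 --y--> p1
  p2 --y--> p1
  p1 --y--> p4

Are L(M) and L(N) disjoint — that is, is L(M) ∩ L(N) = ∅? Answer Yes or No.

No

The empty string ε is accepted by both M and N.
Hence L(M) ∩ L(N) ≠ ∅.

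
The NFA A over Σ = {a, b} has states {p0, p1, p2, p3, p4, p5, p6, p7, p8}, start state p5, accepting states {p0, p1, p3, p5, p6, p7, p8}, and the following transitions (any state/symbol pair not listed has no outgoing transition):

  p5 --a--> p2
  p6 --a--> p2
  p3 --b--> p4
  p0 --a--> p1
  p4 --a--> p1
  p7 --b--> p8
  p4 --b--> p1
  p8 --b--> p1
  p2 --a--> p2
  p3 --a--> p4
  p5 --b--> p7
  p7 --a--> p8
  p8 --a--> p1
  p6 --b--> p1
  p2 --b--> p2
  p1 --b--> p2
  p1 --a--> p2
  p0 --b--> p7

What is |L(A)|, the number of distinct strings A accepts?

8

The useful subgraph on states {p1, p5, p7, p8} is acyclic, so L(A) is finite; the longest accepting path visits 4 useful states, giving maximum string length 3.
Counting accepting paths from p5 by length: 1 of length 0, 1 of length 1, 2 of length 2, 4 of length 3. Total 8.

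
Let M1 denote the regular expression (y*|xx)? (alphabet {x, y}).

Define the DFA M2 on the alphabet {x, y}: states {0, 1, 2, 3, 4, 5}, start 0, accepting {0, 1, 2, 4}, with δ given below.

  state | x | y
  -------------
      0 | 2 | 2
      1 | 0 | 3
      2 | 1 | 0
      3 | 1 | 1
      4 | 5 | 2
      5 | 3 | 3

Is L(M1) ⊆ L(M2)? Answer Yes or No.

Yes

Converting the expression M1 to a DFA (subset construction, then merging equivalent states) gives the minimal DFA with states {r0, r1, r2, r3, r4}, start state r0, accepting states {r0, r2, r3} and transitions r0: x→r1, y→r2; r1: x→r3, y→r4; r2: x→r4, y→r2; r3: x→r4, y→r4; r4: x→r4, y→r4.
Exploring the product automaton M1 × M2 from the start pair (r0, 0), following both machines on each input symbol, reaches 9 state pairs: (r0, 0), (r1, 2), (r2, 2), (r3, 1), (r4, 0), (r4, 1), (r2, 0), (r4, 3), (r4, 2).
M1 accepts in {r0, r2, r3} and M2 accepts in {0, 1, 2, 4}. The reachable pairs whose M1-component is accepting are (r0, 0), (r2, 2), (r3, 1), (r2, 0); in each of them the M2-component is accepting too, so the product for L(M1) \ L(M2) (M1-component accepting, M2-component rejecting) has no reachable accepting pair and the difference is empty.
Hence every string in L(M1) is also in L(M2).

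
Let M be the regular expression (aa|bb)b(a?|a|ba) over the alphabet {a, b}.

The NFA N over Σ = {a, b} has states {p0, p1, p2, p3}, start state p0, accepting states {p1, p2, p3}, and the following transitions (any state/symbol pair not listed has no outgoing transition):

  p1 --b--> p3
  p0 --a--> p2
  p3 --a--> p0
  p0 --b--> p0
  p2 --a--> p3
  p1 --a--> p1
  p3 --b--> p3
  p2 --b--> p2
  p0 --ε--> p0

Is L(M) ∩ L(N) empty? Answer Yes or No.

No

The string aab is accepted by both M and N.
Hence L(M) ∩ L(N) ≠ ∅.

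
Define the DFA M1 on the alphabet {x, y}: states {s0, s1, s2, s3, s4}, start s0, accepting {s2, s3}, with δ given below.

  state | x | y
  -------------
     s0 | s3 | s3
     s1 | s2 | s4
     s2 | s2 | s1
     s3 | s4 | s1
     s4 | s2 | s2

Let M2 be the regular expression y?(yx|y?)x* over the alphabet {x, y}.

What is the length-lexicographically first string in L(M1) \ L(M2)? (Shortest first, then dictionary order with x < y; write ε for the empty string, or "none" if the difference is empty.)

xxy

The string xxy is accepted by M1 but not by M2.
No shorter string lies in the difference, and xxy is the lexicographically first length-3 string in L(M1) \ L(M2).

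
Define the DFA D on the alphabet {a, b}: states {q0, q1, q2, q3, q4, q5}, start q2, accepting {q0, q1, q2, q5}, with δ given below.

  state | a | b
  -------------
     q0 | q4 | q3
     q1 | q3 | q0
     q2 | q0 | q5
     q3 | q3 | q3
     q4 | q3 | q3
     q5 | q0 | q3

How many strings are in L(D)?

The useful subgraph on states {q0, q2, q5} is acyclic, so L(D) is finite; the longest accepting path visits 3 useful states, giving maximum string length 2.
Counting accepting paths from q2 by length: 1 of length 0, 2 of length 1, 1 of length 2. Total 4.

4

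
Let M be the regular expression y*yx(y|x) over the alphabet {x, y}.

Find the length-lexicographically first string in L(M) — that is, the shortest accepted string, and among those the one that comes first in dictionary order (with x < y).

By inspection of the expression, no string of length less than 3 matches, and yxx is the lexicographically first match of length 3.

yxx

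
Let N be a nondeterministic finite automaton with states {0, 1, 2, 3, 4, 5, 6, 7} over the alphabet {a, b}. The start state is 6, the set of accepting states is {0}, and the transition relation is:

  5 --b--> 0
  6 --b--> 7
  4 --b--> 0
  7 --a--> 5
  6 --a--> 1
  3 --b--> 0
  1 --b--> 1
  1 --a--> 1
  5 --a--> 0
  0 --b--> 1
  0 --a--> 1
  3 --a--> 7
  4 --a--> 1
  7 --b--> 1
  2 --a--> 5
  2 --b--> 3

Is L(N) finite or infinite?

The useful states (reachable from 6 and able to reach an accepting state) are {0, 5, 6, 7}.
Restricted to these states the transition graph has no cycle, so every accepting path has bounded length and L is finite.

finite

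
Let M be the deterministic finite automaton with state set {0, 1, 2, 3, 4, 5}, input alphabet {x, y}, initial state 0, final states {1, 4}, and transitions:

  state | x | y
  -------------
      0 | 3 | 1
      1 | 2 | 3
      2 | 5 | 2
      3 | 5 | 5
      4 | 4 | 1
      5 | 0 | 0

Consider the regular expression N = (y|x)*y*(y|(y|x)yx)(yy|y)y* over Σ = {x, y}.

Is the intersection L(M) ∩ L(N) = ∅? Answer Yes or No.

No

The string xxyy is accepted by both M and N.
Hence L(M) ∩ L(N) ≠ ∅.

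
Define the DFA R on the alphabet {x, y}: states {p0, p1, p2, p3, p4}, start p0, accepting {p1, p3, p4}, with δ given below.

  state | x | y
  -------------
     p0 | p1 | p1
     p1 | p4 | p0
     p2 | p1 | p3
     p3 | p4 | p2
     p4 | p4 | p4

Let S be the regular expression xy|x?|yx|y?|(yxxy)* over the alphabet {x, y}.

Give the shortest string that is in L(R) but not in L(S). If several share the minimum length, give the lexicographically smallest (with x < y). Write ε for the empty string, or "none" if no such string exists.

The string xx is accepted by R but not by S.
No shorter string lies in the difference, and xx is the lexicographically first length-2 string in L(R) \ L(S).

xx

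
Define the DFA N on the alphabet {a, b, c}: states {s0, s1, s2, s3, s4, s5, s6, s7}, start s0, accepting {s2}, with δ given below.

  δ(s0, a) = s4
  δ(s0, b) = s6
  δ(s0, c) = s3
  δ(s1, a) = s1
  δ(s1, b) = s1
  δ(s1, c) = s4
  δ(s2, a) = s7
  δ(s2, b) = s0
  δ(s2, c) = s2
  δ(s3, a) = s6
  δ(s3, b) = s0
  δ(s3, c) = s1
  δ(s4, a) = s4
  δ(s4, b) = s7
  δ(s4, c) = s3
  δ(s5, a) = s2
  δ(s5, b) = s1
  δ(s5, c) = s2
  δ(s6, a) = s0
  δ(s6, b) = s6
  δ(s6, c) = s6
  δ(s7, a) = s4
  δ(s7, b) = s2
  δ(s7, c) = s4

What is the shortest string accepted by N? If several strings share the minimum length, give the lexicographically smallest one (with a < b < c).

A breadth-first search from s0 reaches an accepting state first via the path s0 → s4 → s7 → s2 on input abb.
No string of length < 3 is accepted (BFS exhausts all shorter strings without reaching an accepting state), and abb is the lexicographically least accepting string of length 3.

abb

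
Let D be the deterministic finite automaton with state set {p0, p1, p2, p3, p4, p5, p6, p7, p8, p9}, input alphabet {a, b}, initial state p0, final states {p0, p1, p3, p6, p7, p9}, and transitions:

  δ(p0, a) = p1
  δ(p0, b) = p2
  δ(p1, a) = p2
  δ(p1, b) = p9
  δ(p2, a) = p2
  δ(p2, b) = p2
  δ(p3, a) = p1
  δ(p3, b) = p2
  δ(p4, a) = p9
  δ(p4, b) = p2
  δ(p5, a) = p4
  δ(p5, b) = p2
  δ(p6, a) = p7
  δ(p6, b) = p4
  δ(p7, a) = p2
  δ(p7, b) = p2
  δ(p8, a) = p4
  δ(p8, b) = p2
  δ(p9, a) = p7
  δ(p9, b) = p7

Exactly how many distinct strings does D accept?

5

The useful subgraph on states {p0, p1, p7, p9} is acyclic, so L(D) is finite; the longest accepting path visits 4 useful states, giving maximum string length 3.
Counting accepting paths from p0 by length: 1 of length 0, 1 of length 1, 1 of length 2, 2 of length 3. Total 5.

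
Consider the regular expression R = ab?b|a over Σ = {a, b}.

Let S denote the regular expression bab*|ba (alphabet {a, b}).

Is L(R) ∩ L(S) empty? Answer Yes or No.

Converting the expression R to a DFA (subset construction, then merging equivalent states) gives the minimal DFA with states {r0, r1, r2, r3, r4}, start state r0, accepting states {r1, r3, r4} and transitions r0: a→r1, b→r2; r1: a→r2, b→r3; r2: a→r2, b→r2; r3: a→r2, b→r4; r4: a→r2, b→r2.
Converting the expression S to a DFA (subset construction, then merging equivalent states) gives the minimal DFA with states {s0, s1, s2, s3}, start state s0, accepting states {s3} and transitions s0: a→s1, b→s2; s1: a→s1, b→s1; s2: a→s3, b→s1; s3: a→s1, b→s3.
Exploring the product automaton R × S from the start pair (r0, s0), following both machines on each input symbol, reaches 7 state pairs: (r0, s0), (r1, s1), (r2, s2), (r2, s1), (r3, s1), (r2, s3), (r4, s1).
R accepts in {r1, r3, r4} and S accepts in {s3}; no reachable pair has both components accepting, so no string drives both machines to acceptance simultaneously and L(R) ∩ L(S) = ∅.
So no string is accepted by both, and the intersection is empty.

Yes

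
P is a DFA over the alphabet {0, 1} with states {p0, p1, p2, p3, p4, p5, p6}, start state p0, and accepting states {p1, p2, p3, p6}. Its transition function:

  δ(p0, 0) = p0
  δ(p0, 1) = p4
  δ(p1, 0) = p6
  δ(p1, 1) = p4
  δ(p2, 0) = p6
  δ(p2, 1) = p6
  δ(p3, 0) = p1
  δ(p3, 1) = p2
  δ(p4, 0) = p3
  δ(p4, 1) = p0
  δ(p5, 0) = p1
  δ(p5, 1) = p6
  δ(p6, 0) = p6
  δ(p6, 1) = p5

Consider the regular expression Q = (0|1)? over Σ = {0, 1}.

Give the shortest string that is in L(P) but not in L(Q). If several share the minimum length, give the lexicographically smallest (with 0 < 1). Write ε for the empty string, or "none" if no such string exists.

The string 10 is accepted by P but not by Q.
No shorter string lies in the difference, and 10 is the lexicographically first length-2 string in L(P) \ L(Q).

10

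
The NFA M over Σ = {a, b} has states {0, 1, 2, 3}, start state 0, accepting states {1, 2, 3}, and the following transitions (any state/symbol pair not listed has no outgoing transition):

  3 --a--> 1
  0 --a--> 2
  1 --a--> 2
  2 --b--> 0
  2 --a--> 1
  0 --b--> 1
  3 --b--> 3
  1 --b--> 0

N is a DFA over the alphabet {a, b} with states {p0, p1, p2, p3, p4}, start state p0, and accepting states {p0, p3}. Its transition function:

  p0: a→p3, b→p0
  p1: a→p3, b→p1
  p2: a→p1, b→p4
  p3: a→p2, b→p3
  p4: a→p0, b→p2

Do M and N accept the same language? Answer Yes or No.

The string aa is accepted by M but rejected by N.
So L(M) ≠ L(N).

No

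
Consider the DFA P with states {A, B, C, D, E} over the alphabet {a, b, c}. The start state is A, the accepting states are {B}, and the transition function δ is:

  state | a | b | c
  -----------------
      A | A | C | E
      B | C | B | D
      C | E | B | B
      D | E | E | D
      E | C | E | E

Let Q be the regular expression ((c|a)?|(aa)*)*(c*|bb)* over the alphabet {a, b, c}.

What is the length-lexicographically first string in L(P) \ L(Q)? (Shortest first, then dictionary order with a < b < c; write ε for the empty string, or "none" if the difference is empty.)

bc

The string bc is accepted by P but not by Q.
No shorter string lies in the difference, and bc is the lexicographically first length-2 string in L(P) \ L(Q).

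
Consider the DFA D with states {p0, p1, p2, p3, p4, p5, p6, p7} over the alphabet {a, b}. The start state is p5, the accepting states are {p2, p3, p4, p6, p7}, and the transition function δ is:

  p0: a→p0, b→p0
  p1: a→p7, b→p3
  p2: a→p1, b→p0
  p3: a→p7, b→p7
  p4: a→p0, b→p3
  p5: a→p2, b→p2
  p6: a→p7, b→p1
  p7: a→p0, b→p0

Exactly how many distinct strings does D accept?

10

The useful subgraph on states {p1, p2, p3, p5, p7} is acyclic, so L(D) is finite; the longest accepting path visits 5 useful states, giving maximum string length 4.
Counting accepting paths from p5 by length: 2 of length 1, 4 of length 3, 4 of length 4. Total 10.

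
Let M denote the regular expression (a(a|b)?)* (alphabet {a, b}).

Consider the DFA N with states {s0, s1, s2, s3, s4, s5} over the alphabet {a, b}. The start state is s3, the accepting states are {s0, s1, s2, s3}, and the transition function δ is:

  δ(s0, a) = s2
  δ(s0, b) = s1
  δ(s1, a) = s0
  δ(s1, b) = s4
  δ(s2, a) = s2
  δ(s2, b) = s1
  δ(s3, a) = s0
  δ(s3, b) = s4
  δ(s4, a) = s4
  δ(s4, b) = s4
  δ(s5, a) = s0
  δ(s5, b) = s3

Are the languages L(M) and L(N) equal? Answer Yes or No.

Yes

Converting the expression M to a DFA (subset construction, then merging equivalent states) gives the minimal DFA with states {m0, m1, m2}, start state m0, accepting states {m0, m1} and transitions m0: a→m1, b→m2; m1: a→m1, b→m0; m2: a→m2, b→m2.
Exploring the product automaton M × N from the start pair (m0, s3), following both machines on each input symbol, reaches 5 state pairs: (m0, s3), (m1, s0), (m2, s4), (m1, s2), (m0, s1).
M accepts in {m0, m1} and N accepts in {s0, s1, s2, s3}. In every reachable pair the two components are either both accepting — (m0, s3), (m1, s0), (m1, s2), (m0, s1) — or both non-accepting, so no string is accepted by exactly one of the machines: L(M) \ L(N) and L(N) \ L(M) are both empty.
Hence every string is accepted by M iff it is accepted by N, and the two languages coincide.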